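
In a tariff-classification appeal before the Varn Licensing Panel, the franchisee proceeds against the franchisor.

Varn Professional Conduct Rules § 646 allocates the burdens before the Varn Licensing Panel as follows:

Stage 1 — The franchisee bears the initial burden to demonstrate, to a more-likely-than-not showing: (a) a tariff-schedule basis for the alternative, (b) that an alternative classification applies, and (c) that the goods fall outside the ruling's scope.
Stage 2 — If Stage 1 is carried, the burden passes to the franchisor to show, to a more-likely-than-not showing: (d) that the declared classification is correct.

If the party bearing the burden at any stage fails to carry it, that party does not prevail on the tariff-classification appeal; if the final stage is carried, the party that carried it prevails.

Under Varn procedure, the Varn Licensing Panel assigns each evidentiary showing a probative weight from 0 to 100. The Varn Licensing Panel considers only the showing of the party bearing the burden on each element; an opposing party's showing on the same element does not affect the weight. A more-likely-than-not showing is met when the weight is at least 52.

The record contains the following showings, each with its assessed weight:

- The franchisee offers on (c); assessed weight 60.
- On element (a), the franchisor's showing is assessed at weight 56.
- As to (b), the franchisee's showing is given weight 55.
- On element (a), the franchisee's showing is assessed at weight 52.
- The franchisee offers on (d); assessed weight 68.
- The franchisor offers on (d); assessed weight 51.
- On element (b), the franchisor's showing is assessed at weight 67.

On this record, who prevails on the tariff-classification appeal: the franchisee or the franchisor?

Stage 1 — burden on franchisee; standard: a more-likely-than-not showing (weight is at least 52).
    (a): 52 (franchisor's 56 disregarded) ≥ 52 [met]
    (b): 55 (franchisor's 67 disregarded) ≥ 52 [met]
    (c): 60 ≥ 52 [met]
  Stage 1 carried; the burden shifts to the franchisor.
Stage 2 — burden on franchisor; standard: a more-likely-than-not showing (weight is at least 52).
    (d): 51 (franchisee's 68 disregarded) < 52 [not met]
  Not every element is met, so the franchisor fails to carry Stage 2.
The analysis ends at Stage 2; the franchisee prevails.

franchisee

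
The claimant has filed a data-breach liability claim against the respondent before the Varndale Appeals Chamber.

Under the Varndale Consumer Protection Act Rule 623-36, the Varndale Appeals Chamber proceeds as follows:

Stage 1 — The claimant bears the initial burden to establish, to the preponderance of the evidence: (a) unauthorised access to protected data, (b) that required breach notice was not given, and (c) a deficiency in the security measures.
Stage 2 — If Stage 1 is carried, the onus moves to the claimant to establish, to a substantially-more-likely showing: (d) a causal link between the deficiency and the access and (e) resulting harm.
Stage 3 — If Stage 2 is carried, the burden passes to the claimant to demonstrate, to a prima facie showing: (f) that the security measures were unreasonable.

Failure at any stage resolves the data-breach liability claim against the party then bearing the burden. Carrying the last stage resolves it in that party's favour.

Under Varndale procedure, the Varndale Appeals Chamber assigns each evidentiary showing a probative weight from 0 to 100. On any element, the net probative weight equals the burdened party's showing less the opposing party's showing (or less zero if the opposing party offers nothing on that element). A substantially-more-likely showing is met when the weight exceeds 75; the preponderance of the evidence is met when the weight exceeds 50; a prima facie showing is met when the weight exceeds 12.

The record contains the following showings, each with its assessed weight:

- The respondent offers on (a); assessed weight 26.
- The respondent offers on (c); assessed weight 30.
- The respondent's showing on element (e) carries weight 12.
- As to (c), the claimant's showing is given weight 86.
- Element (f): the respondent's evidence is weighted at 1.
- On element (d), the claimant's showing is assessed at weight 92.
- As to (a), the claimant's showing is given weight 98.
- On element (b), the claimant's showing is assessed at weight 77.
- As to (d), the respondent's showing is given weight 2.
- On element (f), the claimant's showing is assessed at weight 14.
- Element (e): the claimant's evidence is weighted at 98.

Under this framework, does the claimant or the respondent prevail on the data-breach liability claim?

At Stage 1 the claimant must meet the preponderance of the evidence (weight exceeds 50): on (a) the weight is 98 less the opposing 26 gives net 72, > 50, so (a) meets the standard; on (b) the weight is 77, which does exceed 50, so (b) meets the standard; on (c) the weight is 86 less the opposing 30 gives net 56, which does exceed 50, so (c) meets the standard.
  All elements met. The claimant retains the burden for Stage 2.
At Stage 2 the claimant must meet a substantially-more-likely showing (weight exceeds 75): on (d) the weight is 92 less the opposing 2 gives net 90, > 75, so (d) meets the standard; on (e) the weight is 98 less the opposing 12 gives net 86, > 75, so (e) meets the standard.
  All elements met. The claimant retains the burden for Stage 3.
At Stage 3 the claimant must meet a prima facie showing (weight exceeds 12): on (f) the weight is 14 less the opposing 1 gives net 13, > 12, so (f) meets the standard.
  Stage 3 carried; the final stage is satisfied.
Every stage carried; the claimant prevails.

claimant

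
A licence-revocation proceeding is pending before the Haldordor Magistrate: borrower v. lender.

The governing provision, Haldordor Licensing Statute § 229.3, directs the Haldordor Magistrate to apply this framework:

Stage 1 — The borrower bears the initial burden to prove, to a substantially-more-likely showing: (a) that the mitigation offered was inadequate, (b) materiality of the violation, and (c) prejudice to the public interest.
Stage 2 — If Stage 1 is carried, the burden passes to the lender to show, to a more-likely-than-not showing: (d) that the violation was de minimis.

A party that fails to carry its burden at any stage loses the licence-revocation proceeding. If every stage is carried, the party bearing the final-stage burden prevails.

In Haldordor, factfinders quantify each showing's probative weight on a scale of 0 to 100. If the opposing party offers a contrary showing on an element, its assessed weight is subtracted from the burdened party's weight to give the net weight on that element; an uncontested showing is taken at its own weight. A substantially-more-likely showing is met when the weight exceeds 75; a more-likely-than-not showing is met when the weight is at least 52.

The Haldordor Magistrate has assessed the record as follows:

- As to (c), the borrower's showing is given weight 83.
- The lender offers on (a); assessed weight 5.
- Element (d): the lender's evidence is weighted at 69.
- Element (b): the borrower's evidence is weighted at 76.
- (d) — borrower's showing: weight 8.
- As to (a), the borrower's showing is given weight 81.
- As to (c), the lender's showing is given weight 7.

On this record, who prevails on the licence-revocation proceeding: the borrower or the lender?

lender

Stage 1 (borrower, a substantially-more-likely showing, weight exceeds 75): (a) net 81−5=76 > 75 — meets; (b) 76 > 75 — meets; (c) net 83−7=76 > 75 — meets.
  All elements met. The burden passes to the lender.
Stage 2 (lender, a more-likely-than-not showing, weight is at least 52): (d) net 69−8=61 ≥ 52 — meets.
  The lender carries the last stage.
All stages carried — the lender prevails.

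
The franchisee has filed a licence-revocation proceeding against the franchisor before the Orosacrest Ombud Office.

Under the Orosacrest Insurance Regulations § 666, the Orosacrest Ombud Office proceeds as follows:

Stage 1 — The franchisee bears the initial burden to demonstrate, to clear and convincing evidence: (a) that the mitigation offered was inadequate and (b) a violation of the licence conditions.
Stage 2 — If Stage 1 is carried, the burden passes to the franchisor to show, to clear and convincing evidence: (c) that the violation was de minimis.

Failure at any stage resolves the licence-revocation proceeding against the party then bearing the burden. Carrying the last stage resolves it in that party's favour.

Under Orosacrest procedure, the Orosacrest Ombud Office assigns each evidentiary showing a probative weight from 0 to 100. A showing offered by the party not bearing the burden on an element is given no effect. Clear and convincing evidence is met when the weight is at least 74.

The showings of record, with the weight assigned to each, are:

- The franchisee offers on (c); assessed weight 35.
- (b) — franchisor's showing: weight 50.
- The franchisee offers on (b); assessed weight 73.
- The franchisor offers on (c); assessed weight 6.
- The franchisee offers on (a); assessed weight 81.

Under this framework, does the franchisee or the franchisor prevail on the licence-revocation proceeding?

franchisor

Stage 1 (franchisee, clear and convincing evidence, weight is at least 74): (a) 81 ≥ 74 — meets; (b) 73 (franchisor's 50 disregarded) < 74 — fails.
  The franchisee does not carry Stage 1.
The franchisor prevails.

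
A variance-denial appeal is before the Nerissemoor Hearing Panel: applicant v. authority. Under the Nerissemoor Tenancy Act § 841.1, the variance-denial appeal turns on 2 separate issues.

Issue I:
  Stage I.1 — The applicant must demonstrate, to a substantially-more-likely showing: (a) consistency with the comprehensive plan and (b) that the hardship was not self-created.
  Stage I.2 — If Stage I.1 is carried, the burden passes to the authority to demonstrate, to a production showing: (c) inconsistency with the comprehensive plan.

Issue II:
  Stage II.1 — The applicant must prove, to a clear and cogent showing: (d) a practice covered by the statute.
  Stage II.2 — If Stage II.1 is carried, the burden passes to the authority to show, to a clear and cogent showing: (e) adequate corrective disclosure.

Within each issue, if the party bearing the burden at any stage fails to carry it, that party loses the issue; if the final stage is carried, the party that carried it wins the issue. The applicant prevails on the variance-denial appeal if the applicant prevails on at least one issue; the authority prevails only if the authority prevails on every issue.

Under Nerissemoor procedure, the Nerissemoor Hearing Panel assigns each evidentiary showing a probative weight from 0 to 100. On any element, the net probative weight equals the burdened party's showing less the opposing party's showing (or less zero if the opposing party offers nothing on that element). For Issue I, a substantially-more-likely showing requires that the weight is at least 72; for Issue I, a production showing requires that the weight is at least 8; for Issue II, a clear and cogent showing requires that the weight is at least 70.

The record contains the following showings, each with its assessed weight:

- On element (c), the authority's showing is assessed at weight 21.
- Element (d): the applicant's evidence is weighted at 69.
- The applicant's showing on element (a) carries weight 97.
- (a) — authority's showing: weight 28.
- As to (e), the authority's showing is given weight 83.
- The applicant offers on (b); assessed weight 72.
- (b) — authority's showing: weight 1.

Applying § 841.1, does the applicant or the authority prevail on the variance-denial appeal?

authority

— Issue I —
Stage I.1 — burden on applicant; standard: a substantially-more-likely showing (weight is at least 72).
    (a): 97 − 28 = 69 < 72 [not met]
    (b): 72 − 1 = 71 < 72 [not met]
  The applicant does not carry Stage I.1.
The authority prevails on this issue.
— Issue II —
Stage II.1 (applicant, a clear and cogent showing, weight is at least 70): (d) 69 < 70 — fails.
  Stage II.1 not carried; the applicant fails its burden.
The analysis ends at Stage II.1; the authority prevails on this issue.
Per-issue: Issue I → authority; Issue II → authority. The applicant must prevail on at least one issue; overall, the authority prevails.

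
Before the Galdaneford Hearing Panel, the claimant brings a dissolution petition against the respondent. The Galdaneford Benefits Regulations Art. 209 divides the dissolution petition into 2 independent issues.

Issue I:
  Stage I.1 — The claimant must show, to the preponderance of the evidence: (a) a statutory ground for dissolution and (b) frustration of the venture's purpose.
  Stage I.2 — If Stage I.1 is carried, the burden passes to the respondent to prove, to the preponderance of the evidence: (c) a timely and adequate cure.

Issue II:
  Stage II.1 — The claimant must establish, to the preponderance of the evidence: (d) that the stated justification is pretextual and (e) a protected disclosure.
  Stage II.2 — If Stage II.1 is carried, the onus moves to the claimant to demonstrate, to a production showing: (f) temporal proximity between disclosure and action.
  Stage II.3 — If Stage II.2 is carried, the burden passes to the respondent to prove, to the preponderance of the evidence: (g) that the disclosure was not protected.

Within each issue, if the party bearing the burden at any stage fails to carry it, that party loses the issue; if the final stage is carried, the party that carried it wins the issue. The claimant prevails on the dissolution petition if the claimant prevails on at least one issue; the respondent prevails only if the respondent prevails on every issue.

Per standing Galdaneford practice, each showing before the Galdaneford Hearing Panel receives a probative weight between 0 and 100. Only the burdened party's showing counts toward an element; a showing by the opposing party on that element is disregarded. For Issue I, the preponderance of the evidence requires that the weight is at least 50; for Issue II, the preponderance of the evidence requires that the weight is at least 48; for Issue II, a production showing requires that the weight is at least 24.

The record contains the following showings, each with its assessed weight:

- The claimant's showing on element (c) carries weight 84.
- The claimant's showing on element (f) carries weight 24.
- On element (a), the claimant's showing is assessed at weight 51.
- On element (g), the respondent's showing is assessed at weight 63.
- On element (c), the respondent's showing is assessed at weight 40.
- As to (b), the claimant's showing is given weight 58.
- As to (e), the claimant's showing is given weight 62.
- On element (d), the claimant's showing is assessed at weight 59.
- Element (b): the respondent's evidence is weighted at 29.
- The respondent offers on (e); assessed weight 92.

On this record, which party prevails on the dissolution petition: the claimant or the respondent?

claimant

— Issue I —
At Stage I.1 the claimant must meet the preponderance of the evidence (weight is at least 50): on (a) the weight is 51, which does reach 50, so (a) meets the standard; on (b) the weight is 58 (the respondent's 29 is given no effect), which does reach 50, so (b) meets the standard.
  Stage I.1 carried; the burden shifts to the respondent.
At Stage I.2 the respondent must meet the preponderance of the evidence (weight is at least 50): on (c) the weight is 40 (the claimant's 84 is given no effect), which does not reach 50, so (c) does not meet the standard.
  Stage I.2 not carried; the respondent fails its burden.
The analysis ends at Stage I.2; the claimant prevails on this issue.
— Issue II —
Stage II.1 — burden on claimant; standard: the preponderance of the evidence (weight is at least 48).
    (d): 59 ≥ 48 [met]
    (e): 62 (respondent's 92 disregarded) ≥ 48 [met]
  All elements met. The claimant retains the burden for Stage II.2.
Stage II.2 — burden on claimant; standard: a production showing (weight is at least 24).
    (f): 24 ≥ 24 [met]
  Stage II.2 carried; the burden shifts to the respondent.
Stage II.3 — burden on respondent; standard: the preponderance of the evidence (weight is at least 48).
    (g): 63 ≥ 48 [met]
  The respondent carries the last stage.
With every stage satisfied, the respondent prevails on this issue.
Per-issue: Issue I → claimant; Issue II → respondent. The claimant must prevail on at least one issue; overall, the claimant prevails.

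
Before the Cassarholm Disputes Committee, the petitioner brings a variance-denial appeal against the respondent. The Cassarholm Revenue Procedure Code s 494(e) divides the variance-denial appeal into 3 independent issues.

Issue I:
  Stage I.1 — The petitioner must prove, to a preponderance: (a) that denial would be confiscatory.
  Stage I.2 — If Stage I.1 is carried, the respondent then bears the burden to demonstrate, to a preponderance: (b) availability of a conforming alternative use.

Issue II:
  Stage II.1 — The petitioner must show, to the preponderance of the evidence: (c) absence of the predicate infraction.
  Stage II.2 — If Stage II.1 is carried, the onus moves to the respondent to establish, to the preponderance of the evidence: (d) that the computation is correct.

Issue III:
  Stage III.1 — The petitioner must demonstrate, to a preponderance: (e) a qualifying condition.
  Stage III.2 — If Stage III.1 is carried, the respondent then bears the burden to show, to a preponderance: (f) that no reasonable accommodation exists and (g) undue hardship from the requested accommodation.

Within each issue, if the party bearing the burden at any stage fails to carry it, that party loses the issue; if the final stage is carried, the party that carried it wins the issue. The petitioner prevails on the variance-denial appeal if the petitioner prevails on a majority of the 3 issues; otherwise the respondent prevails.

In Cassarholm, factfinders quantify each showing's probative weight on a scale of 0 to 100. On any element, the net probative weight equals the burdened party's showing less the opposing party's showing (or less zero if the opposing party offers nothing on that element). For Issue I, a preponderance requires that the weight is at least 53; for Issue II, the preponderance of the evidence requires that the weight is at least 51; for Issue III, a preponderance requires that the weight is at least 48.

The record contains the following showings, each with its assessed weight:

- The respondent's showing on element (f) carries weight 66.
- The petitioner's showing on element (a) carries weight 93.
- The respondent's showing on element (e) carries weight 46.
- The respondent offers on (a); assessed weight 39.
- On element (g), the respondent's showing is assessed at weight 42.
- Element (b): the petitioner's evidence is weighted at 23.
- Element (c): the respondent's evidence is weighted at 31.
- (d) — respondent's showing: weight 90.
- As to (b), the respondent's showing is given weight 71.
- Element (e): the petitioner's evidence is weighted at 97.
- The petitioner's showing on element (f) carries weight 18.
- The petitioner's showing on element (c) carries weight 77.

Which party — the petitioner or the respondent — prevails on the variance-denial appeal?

— Issue I —
Stage I.1 (petitioner, a preponderance, weight is at least 53): (a) net 93−39=54 ≥ 53 — meets.
  The petitioner carries Stage I.1; the respondent now bears the burden.
Stage I.2 (respondent, a preponderance, weight is at least 53): (b) net 71−23=48 < 53 — fails.
  Not every element is met, so the respondent fails to carry Stage I.2.
The analysis ends at Stage I.2; the petitioner prevails on this issue.
— Issue II —
Stage II.1 — burden on petitioner; standard: the preponderance of the evidence (weight is at least 51).
    (c): 77 − 31 = 46 < 51 [not met]
  Not every element is met, so the petitioner fails to carry Stage II.1.
The respondent prevails on this issue.
— Issue III —
Stage III.1 (petitioner, a preponderance, weight is at least 48): (e) net 97−46=51 ≥ 48 — meets.
  All elements met. The burden passes to the respondent.
Stage III.2 (respondent, a preponderance, weight is at least 48): (f) net 66−18=48 ≥ 48 — meets; (g) 42 < 48 — fails.
  The respondent does not carry Stage III.2.
The petitioner prevails on this issue.
Per-issue: Issue I → petitioner; Issue II → respondent; Issue III → petitioner. The petitioner must prevail on a majority of issues; overall, the petitioner prevails.

petitioner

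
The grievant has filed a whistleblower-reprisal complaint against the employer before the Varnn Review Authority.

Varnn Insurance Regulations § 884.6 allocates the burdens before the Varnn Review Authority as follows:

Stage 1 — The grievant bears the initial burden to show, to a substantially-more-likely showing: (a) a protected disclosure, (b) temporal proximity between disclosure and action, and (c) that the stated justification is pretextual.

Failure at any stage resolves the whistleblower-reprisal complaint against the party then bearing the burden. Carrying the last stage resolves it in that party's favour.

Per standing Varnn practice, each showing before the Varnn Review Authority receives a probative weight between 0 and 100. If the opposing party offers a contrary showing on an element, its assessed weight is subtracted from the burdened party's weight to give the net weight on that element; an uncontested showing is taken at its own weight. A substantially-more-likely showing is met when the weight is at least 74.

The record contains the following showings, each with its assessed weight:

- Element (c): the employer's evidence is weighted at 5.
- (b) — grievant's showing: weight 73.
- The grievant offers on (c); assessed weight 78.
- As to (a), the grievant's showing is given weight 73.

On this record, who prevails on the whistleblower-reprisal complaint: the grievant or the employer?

Stage 1 (grievant, a substantially-more-likely showing, weight is at least 74): (a) 73 < 74 — fails; (b) 73 < 74 — fails; (c) net 78−5=73 < 74 — fails.
  Not every element is met, so the grievant fails to carry Stage 1.
So the employer prevails.

employer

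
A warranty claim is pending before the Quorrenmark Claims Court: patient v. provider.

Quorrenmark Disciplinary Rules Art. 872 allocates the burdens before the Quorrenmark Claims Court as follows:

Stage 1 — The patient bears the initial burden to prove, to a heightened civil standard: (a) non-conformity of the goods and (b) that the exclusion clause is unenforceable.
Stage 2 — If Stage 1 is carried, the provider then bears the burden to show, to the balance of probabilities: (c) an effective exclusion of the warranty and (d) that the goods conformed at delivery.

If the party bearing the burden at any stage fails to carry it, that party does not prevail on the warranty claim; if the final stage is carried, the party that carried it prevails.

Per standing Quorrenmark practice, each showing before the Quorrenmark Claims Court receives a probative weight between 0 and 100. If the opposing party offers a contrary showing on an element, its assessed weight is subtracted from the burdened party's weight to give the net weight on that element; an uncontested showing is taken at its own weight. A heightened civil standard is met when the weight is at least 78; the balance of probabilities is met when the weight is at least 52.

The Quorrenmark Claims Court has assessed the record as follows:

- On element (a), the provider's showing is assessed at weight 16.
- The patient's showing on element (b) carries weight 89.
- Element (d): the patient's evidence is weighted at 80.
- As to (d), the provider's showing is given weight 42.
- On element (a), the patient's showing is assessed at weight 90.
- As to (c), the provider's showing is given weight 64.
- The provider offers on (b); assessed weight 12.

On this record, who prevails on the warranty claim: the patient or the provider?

Stage 1 (patient, a heightened civil standard, weight is at least 78): (a) net 90−16=74 < 78 — fails; (b) net 89−12=77 < 78 — fails.
  The patient does not carry Stage 1.
The analysis ends at Stage 1; the provider prevails.

provider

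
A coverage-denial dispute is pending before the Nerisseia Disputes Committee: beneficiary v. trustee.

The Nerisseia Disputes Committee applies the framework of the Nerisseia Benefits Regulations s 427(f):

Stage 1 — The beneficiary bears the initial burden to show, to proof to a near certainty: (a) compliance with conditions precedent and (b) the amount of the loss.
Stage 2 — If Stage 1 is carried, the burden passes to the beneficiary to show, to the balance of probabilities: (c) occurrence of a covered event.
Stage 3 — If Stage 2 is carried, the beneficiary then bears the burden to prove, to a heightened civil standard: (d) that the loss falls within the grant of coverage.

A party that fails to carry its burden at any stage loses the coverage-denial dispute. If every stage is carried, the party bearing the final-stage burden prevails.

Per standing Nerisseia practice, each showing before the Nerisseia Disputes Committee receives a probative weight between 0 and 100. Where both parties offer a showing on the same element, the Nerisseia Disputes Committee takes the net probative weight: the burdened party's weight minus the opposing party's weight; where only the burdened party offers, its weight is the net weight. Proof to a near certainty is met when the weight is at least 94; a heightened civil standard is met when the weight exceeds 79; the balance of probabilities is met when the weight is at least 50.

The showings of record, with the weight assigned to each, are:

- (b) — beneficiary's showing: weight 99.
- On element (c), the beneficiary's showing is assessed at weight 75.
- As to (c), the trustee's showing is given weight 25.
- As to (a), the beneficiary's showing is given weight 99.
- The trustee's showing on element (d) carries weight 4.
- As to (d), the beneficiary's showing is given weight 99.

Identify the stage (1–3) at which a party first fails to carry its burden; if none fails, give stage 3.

stage 3

Stage 1 (beneficiary, proof to a near certainty, weight is at least 94): (a) 99 ≥ 94 — meets; (b) 99 ≥ 94 — meets.
  Stage 1 is satisfied; the beneficiary continues to bear the burden.
Stage 2 (beneficiary, the balance of probabilities, weight is at least 50): (c) net 75−25=50 ≥ 50 — meets.
  Stage 2 carried; the burden remains with the beneficiary.
Stage 3 (beneficiary, a heightened civil standard, weight exceeds 79): (d) net 99−4=95 > 79 — meets.
  All elements met at the final stage.
With every stage satisfied, the beneficiary prevails.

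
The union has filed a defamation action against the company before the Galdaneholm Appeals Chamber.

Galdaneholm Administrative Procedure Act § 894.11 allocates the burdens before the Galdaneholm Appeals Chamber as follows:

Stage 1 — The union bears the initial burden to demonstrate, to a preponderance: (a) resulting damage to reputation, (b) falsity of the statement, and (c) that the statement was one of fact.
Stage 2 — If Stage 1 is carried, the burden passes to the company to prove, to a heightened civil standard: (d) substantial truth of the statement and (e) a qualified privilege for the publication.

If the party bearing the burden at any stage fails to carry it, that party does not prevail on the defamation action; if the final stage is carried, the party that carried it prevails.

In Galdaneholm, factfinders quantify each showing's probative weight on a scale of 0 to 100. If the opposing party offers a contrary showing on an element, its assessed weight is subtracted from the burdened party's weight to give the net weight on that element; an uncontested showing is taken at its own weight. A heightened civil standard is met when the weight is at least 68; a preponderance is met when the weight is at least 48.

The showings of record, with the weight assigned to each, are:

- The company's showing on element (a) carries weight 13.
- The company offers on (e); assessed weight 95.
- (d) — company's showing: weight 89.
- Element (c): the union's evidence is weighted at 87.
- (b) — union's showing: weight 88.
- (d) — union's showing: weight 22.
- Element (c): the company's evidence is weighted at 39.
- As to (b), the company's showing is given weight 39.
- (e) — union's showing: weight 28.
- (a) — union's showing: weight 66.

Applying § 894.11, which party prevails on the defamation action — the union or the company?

union

Stage 1 — burden on union; standard: a preponderance (weight is at least 48).
    (a): 66 − 13 = 53 ≥ 48 [met]
    (b): 88 − 39 = 49 ≥ 48 [met]
    (c): 87 − 39 = 48 ≥ 48 [met]
  All elements met. The burden passes to the company.
Stage 2 — burden on company; standard: a heightened civil standard (weight is at least 68).
    (d): 89 − 22 = 67 < 68 [not met]
    (e): 95 − 28 = 67 < 68 [not met]
  The company does not carry Stage 2.
The union prevails.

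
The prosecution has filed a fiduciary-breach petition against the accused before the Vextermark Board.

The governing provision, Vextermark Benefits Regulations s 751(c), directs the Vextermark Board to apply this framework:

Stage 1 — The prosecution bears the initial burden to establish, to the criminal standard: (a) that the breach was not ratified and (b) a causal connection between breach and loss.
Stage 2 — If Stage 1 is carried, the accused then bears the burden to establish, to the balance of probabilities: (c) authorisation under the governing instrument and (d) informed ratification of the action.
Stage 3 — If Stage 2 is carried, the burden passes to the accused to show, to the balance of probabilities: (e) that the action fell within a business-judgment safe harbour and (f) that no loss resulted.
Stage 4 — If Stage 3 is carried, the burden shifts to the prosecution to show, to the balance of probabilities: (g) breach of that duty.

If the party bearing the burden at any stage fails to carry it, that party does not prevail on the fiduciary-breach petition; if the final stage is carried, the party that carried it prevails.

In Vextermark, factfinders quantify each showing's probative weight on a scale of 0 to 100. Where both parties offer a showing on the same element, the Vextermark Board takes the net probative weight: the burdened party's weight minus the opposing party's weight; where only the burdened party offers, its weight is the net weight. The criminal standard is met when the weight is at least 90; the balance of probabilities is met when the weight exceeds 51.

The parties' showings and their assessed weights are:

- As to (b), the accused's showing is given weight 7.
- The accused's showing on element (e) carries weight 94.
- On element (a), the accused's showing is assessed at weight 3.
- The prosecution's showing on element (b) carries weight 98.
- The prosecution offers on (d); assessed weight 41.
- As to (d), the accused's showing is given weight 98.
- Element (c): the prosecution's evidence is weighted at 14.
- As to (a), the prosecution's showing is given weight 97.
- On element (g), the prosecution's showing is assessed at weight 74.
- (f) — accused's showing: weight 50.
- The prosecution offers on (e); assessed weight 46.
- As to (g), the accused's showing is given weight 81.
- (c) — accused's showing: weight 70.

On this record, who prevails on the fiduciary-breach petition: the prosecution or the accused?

Stage 1 (prosecution, the criminal standard, weight is at least 90): (a) net 97−3=94 ≥ 90 — meets; (b) net 98−7=91 ≥ 90 — meets.
  Stage 1 is satisfied; the onus moves to the accused.
Stage 2 (accused, the balance of probabilities, weight exceeds 51): (c) net 70−14=56 > 51 — meets; (d) net 98−41=57 > 51 — meets.
  Stage 2 is satisfied; the accused continues to bear the burden.
Stage 3 (accused, the balance of probabilities, weight exceeds 51): (e) net 94−46=48 ≤ 51 — fails; (f) 50 ≤ 51 — fails.
  The accused does not carry Stage 3.
So the prosecution prevails.

prosecution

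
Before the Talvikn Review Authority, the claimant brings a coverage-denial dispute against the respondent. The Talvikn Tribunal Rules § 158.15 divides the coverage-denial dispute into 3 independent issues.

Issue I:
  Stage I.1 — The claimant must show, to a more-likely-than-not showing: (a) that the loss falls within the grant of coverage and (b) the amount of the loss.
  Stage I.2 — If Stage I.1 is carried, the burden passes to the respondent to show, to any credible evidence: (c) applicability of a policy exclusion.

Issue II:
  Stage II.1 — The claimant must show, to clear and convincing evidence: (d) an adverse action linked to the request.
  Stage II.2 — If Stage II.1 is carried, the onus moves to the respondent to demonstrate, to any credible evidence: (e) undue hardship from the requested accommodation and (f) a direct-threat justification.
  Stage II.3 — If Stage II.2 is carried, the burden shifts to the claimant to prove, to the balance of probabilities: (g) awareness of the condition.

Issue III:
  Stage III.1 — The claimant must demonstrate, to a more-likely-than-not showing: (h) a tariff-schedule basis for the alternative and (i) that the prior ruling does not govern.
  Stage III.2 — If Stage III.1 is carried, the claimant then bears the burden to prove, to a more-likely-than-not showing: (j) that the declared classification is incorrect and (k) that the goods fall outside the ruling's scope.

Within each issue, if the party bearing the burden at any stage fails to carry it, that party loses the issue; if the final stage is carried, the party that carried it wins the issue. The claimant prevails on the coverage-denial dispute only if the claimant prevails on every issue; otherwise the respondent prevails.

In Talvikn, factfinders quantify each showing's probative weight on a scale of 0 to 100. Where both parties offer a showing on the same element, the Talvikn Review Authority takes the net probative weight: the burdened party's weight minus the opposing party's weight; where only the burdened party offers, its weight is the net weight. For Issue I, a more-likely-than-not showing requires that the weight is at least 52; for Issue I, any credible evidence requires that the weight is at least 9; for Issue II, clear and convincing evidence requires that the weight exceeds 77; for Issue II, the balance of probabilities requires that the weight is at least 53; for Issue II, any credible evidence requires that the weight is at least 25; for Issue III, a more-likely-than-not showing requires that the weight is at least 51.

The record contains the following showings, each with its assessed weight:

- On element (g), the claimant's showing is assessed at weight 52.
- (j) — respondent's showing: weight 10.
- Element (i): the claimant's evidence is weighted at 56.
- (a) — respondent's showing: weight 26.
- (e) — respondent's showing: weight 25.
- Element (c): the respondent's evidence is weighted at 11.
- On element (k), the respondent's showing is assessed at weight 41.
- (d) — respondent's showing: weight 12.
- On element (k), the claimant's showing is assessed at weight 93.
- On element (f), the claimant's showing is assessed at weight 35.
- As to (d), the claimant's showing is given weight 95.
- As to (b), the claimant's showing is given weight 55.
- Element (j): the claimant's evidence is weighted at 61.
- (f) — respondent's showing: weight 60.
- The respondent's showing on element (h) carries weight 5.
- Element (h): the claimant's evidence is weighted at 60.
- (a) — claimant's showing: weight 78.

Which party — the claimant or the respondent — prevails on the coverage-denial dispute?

— Issue I —
Stage I.1 — burden on claimant; standard: a more-likely-than-not showing (weight is at least 52).
    (a): 78 − 26 = 52 ≥ 52 [met]
    (b): 55 ≥ 52 [met]
  All elements met. The burden passes to the respondent.
Stage I.2 — burden on respondent; standard: any credible evidence (weight is at least 9).
    (c): 11 ≥ 9 [met]
  All elements met at the final stage.
All stages carried — the respondent prevails on this issue.
— Issue II —
Stage II.1 — burden on claimant; standard: clear and convincing evidence (weight exceeds 77).
    (d): 95 − 12 = 83 > 77 [met]
  Stage II.1 carried; the burden shifts to the respondent.
Stage II.2 — burden on respondent; standard: any credible evidence (weight is at least 25).
    (e): 25 ≥ 25 [met]
    (f): 60 − 35 = 25 ≥ 25 [met]
  All elements met. The burden passes to the claimant.
Stage II.3 — burden on claimant; standard: the balance of probabilities (weight is at least 53).
    (g): 52 < 53 [not met]
  Stage II.3 not carried; the claimant fails its burden.
So the respondent prevails on this issue.
— Issue III —
Stage III.1 — burden on claimant; standard: a more-likely-than-not showing (weight is at least 51).
    (h): 60 − 5 = 55 ≥ 51 [met]
    (i): 56 ≥ 51 [met]
  Stage III.1 is satisfied; the claimant continues to bear the burden.
Stage III.2 — burden on claimant; standard: a more-likely-than-not showing (weight is at least 51).
    (j): 61 − 10 = 51 ≥ 51 [met]
    (k): 93 − 41 = 52 ≥ 51 [met]
  The claimant carries the last stage.
With every stage satisfied, the claimant prevails on this issue.
Per-issue: Issue I → respondent; Issue II → respondent; Issue III → claimant. The claimant must prevail on every issue; overall, the respondent prevails.

respondent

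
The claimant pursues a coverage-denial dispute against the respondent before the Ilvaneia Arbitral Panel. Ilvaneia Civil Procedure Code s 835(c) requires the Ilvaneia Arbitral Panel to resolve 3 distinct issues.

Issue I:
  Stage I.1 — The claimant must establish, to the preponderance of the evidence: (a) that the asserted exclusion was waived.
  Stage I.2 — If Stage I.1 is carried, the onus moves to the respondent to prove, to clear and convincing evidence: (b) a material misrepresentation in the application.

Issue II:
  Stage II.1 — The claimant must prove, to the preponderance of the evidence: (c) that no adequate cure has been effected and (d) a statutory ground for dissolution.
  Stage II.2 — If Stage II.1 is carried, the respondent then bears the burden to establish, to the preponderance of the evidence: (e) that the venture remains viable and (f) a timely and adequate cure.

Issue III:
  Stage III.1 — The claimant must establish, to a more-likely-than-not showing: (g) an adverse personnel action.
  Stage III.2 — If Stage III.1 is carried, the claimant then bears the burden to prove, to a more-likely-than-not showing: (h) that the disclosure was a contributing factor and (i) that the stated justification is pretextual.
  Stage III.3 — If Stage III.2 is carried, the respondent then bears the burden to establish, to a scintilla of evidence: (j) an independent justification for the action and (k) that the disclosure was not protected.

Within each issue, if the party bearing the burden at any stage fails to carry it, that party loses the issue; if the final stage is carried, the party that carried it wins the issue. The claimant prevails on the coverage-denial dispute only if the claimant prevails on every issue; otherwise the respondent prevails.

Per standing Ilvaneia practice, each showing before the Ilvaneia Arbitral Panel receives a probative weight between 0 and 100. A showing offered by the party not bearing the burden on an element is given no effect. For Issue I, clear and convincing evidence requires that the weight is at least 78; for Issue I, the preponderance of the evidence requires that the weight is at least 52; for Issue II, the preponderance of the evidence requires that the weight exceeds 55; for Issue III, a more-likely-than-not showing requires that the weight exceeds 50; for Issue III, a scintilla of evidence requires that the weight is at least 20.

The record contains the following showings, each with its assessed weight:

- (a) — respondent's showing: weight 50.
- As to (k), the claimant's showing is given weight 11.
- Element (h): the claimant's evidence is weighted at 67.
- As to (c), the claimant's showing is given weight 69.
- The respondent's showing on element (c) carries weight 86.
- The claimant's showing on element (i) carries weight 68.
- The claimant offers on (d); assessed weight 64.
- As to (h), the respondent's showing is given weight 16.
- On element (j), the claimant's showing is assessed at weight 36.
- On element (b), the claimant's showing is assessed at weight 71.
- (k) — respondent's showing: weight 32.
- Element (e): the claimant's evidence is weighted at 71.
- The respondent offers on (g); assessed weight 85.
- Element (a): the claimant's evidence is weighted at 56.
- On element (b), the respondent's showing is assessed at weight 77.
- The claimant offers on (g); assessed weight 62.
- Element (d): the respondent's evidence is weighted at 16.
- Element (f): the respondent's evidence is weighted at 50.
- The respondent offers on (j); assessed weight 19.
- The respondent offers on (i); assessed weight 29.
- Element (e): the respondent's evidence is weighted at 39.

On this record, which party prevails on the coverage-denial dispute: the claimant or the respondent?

claimant

— Issue I —
Stage I.1 (claimant, the preponderance of the evidence, weight is at least 52): (a) 56 (respondent's 50 disregarded) ≥ 52 — meets.
  Stage I.1 is satisfied; the onus moves to the respondent.
Stage I.2 (respondent, clear and convincing evidence, weight is at least 78): (b) 77 (claimant's 71 disregarded) < 78 — fails.
  Stage I.2 not carried; the respondent fails its burden.
So the claimant prevails on this issue.
— Issue II —
Stage II.1 — burden on claimant; standard: the preponderance of the evidence (weight exceeds 55).
    (c): 69 (respondent's 86 disregarded) > 55 [met]
    (d): 64 (respondent's 16 disregarded) > 55 [met]
  Stage II.1 carried; the burden shifts to the respondent.
Stage II.2 — burden on respondent; standard: the preponderance of the evidence (weight exceeds 55).
    (e): 39 (claimant's 71 disregarded) ≤ 55 [not met]
    (f): 50 ≤ 55 [not met]
  Not every element is met, so the respondent fails to carry Stage II.2.
The analysis ends at Stage II.2; the claimant prevails on this issue.
— Issue III —
At Stage III.1 the claimant must meet a more-likely-than-not showing (weight exceeds 50): on (g) the weight is 62 (the respondent's 85 is given no effect), which does exceed 50, so (g) meets the standard.
  Stage III.1 carried; the burden remains with the claimant.
At Stage III.2 the claimant must meet a more-likely-than-not showing (weight exceeds 50): on (h) the weight is 67 (the respondent's 16 is given no effect), which does exceed 50, so (h) meets the standard; on (i) the weight is 68 (the respondent's 29 is given no effect), which does exceed 50, so (i) meets the standard.
  The claimant carries Stage III.2; the respondent now bears the burden.
At Stage III.3 the respondent must meet a scintilla of evidence (weight is at least 20): on (j) the weight is 19 (the claimant's 36 is given no effect), < 20, so (j) does not meet the standard; on (k) the weight is 32 (the claimant's 11 is given no effect), ≥ 20, so (k) meets the standard.
  Not every element is met, so the respondent fails to carry Stage III.3.
The analysis ends at Stage III.3; the claimant prevails on this issue.
Per-issue: Issue I → claimant; Issue II → claimant; Issue III → claimant. The claimant must prevail on every issue; overall, the claimant prevails.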